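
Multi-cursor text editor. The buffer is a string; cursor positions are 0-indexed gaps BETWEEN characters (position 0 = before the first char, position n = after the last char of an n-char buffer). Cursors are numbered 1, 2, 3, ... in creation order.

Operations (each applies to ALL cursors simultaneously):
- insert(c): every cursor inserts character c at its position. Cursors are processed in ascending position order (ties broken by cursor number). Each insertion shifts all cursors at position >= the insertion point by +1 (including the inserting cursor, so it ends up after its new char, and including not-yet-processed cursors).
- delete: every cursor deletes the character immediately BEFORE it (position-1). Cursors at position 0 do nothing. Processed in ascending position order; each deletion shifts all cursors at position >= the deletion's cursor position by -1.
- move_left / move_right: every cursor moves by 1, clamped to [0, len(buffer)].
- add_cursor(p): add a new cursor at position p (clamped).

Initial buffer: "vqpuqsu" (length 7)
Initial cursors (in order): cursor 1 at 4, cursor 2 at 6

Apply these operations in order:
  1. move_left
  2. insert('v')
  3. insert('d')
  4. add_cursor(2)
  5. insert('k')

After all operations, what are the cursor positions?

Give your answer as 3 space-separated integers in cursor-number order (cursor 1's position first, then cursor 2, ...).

After op 1 (move_left): buffer="vqpuqsu" (len 7), cursors c1@3 c2@5, authorship .......
After op 2 (insert('v')): buffer="vqpvuqvsu" (len 9), cursors c1@4 c2@7, authorship ...1..2..
After op 3 (insert('d')): buffer="vqpvduqvdsu" (len 11), cursors c1@5 c2@9, authorship ...11..22..
After op 4 (add_cursor(2)): buffer="vqpvduqvdsu" (len 11), cursors c3@2 c1@5 c2@9, authorship ...11..22..
After op 5 (insert('k')): buffer="vqkpvdkuqvdksu" (len 14), cursors c3@3 c1@7 c2@12, authorship ..3.111..222..

Answer: 7 12 3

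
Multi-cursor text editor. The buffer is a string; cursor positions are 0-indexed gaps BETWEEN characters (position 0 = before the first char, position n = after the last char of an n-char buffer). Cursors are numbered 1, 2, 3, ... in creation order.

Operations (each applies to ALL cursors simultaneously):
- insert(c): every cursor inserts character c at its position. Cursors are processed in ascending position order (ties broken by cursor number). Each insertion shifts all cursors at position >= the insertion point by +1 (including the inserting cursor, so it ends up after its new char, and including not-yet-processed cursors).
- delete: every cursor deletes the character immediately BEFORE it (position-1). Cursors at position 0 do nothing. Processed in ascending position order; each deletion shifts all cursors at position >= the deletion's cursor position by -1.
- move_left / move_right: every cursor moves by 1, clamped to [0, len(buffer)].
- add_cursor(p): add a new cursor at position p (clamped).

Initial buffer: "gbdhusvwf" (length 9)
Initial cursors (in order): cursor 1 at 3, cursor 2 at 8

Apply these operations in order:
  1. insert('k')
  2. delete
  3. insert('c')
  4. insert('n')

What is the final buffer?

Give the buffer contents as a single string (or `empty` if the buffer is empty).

After op 1 (insert('k')): buffer="gbdkhusvwkf" (len 11), cursors c1@4 c2@10, authorship ...1.....2.
After op 2 (delete): buffer="gbdhusvwf" (len 9), cursors c1@3 c2@8, authorship .........
After op 3 (insert('c')): buffer="gbdchusvwcf" (len 11), cursors c1@4 c2@10, authorship ...1.....2.
After op 4 (insert('n')): buffer="gbdcnhusvwcnf" (len 13), cursors c1@5 c2@12, authorship ...11.....22.

Answer: gbdcnhusvwcnf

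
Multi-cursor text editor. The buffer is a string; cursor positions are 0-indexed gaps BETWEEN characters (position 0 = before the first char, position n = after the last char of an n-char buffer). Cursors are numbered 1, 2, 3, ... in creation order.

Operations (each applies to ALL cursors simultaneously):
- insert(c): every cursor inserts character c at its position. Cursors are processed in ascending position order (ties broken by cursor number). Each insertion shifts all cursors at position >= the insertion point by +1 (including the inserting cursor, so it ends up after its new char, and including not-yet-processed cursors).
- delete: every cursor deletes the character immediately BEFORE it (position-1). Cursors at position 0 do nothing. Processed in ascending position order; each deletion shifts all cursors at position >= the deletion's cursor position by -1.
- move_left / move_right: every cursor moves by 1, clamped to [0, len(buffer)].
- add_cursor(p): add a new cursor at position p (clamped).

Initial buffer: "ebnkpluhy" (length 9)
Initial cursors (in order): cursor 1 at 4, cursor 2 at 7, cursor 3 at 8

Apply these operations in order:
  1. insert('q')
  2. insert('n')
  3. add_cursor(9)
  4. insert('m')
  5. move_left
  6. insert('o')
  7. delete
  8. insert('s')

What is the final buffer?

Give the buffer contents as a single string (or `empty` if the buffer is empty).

Answer: ebnkqnsmplusmqnsmhqnsmy

Derivation:
After op 1 (insert('q')): buffer="ebnkqpluqhqy" (len 12), cursors c1@5 c2@9 c3@11, authorship ....1...2.3.
After op 2 (insert('n')): buffer="ebnkqnpluqnhqny" (len 15), cursors c1@6 c2@11 c3@14, authorship ....11...22.33.
After op 3 (add_cursor(9)): buffer="ebnkqnpluqnhqny" (len 15), cursors c1@6 c4@9 c2@11 c3@14, authorship ....11...22.33.
After op 4 (insert('m')): buffer="ebnkqnmplumqnmhqnmy" (len 19), cursors c1@7 c4@11 c2@14 c3@18, authorship ....111...4222.333.
After op 5 (move_left): buffer="ebnkqnmplumqnmhqnmy" (len 19), cursors c1@6 c4@10 c2@13 c3@17, authorship ....111...4222.333.
After op 6 (insert('o')): buffer="ebnkqnompluomqnomhqnomy" (len 23), cursors c1@7 c4@12 c2@16 c3@21, authorship ....1111...442222.3333.
After op 7 (delete): buffer="ebnkqnmplumqnmhqnmy" (len 19), cursors c1@6 c4@10 c2@13 c3@17, authorship ....111...4222.333.
After op 8 (insert('s')): buffer="ebnkqnsmplusmqnsmhqnsmy" (len 23), cursors c1@7 c4@12 c2@16 c3@21, authorship ....1111...442222.3333.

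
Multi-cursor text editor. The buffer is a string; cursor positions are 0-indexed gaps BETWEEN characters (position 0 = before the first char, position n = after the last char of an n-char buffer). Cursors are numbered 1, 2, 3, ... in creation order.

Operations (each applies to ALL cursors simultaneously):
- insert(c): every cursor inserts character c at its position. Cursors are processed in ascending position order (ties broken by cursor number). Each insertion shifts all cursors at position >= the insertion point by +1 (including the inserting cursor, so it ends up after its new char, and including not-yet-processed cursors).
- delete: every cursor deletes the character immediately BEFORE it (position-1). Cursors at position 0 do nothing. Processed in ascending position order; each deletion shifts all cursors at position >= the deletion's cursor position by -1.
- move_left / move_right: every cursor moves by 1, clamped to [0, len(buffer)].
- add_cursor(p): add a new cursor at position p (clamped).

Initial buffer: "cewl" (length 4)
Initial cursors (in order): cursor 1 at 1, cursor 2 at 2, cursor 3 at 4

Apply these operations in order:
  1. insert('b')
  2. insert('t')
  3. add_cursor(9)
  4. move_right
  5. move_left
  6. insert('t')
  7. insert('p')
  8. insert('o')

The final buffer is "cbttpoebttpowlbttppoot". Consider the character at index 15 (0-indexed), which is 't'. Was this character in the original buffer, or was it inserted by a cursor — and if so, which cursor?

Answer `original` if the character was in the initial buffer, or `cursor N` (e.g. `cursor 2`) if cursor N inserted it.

After op 1 (insert('b')): buffer="cbebwlb" (len 7), cursors c1@2 c2@4 c3@7, authorship .1.2..3
After op 2 (insert('t')): buffer="cbtebtwlbt" (len 10), cursors c1@3 c2@6 c3@10, authorship .11.22..33
After op 3 (add_cursor(9)): buffer="cbtebtwlbt" (len 10), cursors c1@3 c2@6 c4@9 c3@10, authorship .11.22..33
After op 4 (move_right): buffer="cbtebtwlbt" (len 10), cursors c1@4 c2@7 c3@10 c4@10, authorship .11.22..33
After op 5 (move_left): buffer="cbtebtwlbt" (len 10), cursors c1@3 c2@6 c3@9 c4@9, authorship .11.22..33
After op 6 (insert('t')): buffer="cbttebttwlbttt" (len 14), cursors c1@4 c2@8 c3@13 c4@13, authorship .111.222..3343
After op 7 (insert('p')): buffer="cbttpebttpwlbttppt" (len 18), cursors c1@5 c2@10 c3@17 c4@17, authorship .1111.2222..334343
After op 8 (insert('o')): buffer="cbttpoebttpowlbttppoot" (len 22), cursors c1@6 c2@12 c3@21 c4@21, authorship .11111.22222..33434343
Authorship (.=original, N=cursor N): . 1 1 1 1 1 . 2 2 2 2 2 . . 3 3 4 3 4 3 4 3
Index 15: author = 3

Answer: cursor 3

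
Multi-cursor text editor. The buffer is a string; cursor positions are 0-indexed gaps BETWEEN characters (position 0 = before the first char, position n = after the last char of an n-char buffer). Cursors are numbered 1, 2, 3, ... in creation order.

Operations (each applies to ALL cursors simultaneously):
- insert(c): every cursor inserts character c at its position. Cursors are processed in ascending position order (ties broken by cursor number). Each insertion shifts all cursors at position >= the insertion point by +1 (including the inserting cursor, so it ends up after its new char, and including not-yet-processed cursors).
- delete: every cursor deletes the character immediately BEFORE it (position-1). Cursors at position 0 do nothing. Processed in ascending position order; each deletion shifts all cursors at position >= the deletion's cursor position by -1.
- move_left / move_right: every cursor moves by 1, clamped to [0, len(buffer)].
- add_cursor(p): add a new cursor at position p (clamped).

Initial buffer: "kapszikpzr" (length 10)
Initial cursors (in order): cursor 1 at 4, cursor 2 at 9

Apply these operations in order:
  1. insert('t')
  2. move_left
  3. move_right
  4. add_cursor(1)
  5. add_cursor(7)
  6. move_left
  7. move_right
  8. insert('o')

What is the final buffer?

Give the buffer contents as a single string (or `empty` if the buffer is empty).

Answer: koapstoziokpztor

Derivation:
After op 1 (insert('t')): buffer="kapstzikpztr" (len 12), cursors c1@5 c2@11, authorship ....1.....2.
After op 2 (move_left): buffer="kapstzikpztr" (len 12), cursors c1@4 c2@10, authorship ....1.....2.
After op 3 (move_right): buffer="kapstzikpztr" (len 12), cursors c1@5 c2@11, authorship ....1.....2.
After op 4 (add_cursor(1)): buffer="kapstzikpztr" (len 12), cursors c3@1 c1@5 c2@11, authorship ....1.....2.
After op 5 (add_cursor(7)): buffer="kapstzikpztr" (len 12), cursors c3@1 c1@5 c4@7 c2@11, authorship ....1.....2.
After op 6 (move_left): buffer="kapstzikpztr" (len 12), cursors c3@0 c1@4 c4@6 c2@10, authorship ....1.....2.
After op 7 (move_right): buffer="kapstzikpztr" (len 12), cursors c3@1 c1@5 c4@7 c2@11, authorship ....1.....2.
After op 8 (insert('o')): buffer="koapstoziokpztor" (len 16), cursors c3@2 c1@7 c4@10 c2@15, authorship .3...11..4...22.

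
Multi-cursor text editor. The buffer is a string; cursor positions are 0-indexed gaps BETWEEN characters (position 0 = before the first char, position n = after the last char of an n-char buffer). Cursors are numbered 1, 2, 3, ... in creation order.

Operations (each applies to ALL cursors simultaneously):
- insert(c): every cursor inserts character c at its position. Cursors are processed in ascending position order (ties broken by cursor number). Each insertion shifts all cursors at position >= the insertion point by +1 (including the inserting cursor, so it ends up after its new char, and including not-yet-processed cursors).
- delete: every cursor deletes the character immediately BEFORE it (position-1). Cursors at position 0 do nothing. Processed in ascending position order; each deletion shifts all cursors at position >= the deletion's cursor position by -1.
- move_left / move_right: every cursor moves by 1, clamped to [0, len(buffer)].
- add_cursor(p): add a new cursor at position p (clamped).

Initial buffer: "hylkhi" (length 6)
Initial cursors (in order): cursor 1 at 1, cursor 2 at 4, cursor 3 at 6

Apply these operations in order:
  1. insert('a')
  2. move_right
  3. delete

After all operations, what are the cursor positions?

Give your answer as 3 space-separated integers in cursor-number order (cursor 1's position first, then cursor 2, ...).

Answer: 2 5 6

Derivation:
After op 1 (insert('a')): buffer="haylkahia" (len 9), cursors c1@2 c2@6 c3@9, authorship .1...2..3
After op 2 (move_right): buffer="haylkahia" (len 9), cursors c1@3 c2@7 c3@9, authorship .1...2..3
After op 3 (delete): buffer="halkai" (len 6), cursors c1@2 c2@5 c3@6, authorship .1..2.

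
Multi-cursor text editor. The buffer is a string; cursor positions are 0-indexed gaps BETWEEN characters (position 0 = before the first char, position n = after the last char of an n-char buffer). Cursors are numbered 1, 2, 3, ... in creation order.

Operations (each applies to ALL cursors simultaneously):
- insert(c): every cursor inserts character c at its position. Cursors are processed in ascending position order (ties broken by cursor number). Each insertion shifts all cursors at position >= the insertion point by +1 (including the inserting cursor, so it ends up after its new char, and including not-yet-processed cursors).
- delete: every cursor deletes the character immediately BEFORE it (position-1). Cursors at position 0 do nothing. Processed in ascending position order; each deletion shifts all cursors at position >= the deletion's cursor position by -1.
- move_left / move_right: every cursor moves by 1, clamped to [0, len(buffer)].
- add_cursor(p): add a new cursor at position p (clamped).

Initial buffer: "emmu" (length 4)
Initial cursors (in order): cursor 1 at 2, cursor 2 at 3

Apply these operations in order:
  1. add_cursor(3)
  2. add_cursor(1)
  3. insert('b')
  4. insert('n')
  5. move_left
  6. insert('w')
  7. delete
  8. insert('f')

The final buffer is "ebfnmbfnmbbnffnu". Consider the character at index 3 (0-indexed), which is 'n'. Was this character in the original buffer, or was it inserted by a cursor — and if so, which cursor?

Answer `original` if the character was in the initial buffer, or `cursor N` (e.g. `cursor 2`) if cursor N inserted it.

Answer: cursor 4

Derivation:
After op 1 (add_cursor(3)): buffer="emmu" (len 4), cursors c1@2 c2@3 c3@3, authorship ....
After op 2 (add_cursor(1)): buffer="emmu" (len 4), cursors c4@1 c1@2 c2@3 c3@3, authorship ....
After op 3 (insert('b')): buffer="ebmbmbbu" (len 8), cursors c4@2 c1@4 c2@7 c3@7, authorship .4.1.23.
After op 4 (insert('n')): buffer="ebnmbnmbbnnu" (len 12), cursors c4@3 c1@6 c2@11 c3@11, authorship .44.11.2323.
After op 5 (move_left): buffer="ebnmbnmbbnnu" (len 12), cursors c4@2 c1@5 c2@10 c3@10, authorship .44.11.2323.
After op 6 (insert('w')): buffer="ebwnmbwnmbbnwwnu" (len 16), cursors c4@3 c1@7 c2@14 c3@14, authorship .444.111.232233.
After op 7 (delete): buffer="ebnmbnmbbnnu" (len 12), cursors c4@2 c1@5 c2@10 c3@10, authorship .44.11.2323.
After op 8 (insert('f')): buffer="ebfnmbfnmbbnffnu" (len 16), cursors c4@3 c1@7 c2@14 c3@14, authorship .444.111.232233.
Authorship (.=original, N=cursor N): . 4 4 4 . 1 1 1 . 2 3 2 2 3 3 .
Index 3: author = 4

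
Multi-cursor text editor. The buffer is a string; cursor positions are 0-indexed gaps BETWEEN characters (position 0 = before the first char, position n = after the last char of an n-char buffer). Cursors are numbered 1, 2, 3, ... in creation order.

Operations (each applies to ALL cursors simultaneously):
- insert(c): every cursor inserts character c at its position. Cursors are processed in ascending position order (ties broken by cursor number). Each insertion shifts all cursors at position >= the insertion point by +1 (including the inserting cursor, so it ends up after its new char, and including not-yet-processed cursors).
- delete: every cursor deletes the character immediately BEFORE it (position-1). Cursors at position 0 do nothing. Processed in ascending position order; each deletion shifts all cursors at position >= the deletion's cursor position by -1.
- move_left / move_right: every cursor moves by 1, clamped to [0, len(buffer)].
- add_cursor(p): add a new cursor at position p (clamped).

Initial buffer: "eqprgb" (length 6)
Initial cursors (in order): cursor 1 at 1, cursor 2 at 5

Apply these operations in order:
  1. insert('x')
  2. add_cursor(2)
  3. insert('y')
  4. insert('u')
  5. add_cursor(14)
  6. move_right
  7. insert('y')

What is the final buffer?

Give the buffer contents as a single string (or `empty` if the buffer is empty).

After op 1 (insert('x')): buffer="exqprgxb" (len 8), cursors c1@2 c2@7, authorship .1....2.
After op 2 (add_cursor(2)): buffer="exqprgxb" (len 8), cursors c1@2 c3@2 c2@7, authorship .1....2.
After op 3 (insert('y')): buffer="exyyqprgxyb" (len 11), cursors c1@4 c3@4 c2@10, authorship .113....22.
After op 4 (insert('u')): buffer="exyyuuqprgxyub" (len 14), cursors c1@6 c3@6 c2@13, authorship .11313....222.
After op 5 (add_cursor(14)): buffer="exyyuuqprgxyub" (len 14), cursors c1@6 c3@6 c2@13 c4@14, authorship .11313....222.
After op 6 (move_right): buffer="exyyuuqprgxyub" (len 14), cursors c1@7 c3@7 c2@14 c4@14, authorship .11313....222.
After op 7 (insert('y')): buffer="exyyuuqyyprgxyubyy" (len 18), cursors c1@9 c3@9 c2@18 c4@18, authorship .11313.13...222.24

Answer: exyyuuqyyprgxyubyy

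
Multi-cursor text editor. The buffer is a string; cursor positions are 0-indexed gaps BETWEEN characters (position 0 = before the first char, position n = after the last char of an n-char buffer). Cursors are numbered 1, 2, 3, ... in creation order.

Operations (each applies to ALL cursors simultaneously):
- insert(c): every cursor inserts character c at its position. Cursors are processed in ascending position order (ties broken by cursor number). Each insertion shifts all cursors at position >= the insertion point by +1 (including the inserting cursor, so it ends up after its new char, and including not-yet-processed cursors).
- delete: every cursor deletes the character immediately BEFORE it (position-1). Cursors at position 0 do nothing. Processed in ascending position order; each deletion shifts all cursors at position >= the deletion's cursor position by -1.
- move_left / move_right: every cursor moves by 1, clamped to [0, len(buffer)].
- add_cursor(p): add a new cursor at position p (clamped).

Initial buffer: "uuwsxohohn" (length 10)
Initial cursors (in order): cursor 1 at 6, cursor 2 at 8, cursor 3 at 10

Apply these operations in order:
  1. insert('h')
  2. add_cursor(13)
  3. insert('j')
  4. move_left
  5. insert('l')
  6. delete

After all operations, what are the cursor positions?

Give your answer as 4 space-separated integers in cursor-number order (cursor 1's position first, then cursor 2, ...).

Answer: 7 11 16 16

Derivation:
After op 1 (insert('h')): buffer="uuwsxohhohhnh" (len 13), cursors c1@7 c2@10 c3@13, authorship ......1..2..3
After op 2 (add_cursor(13)): buffer="uuwsxohhohhnh" (len 13), cursors c1@7 c2@10 c3@13 c4@13, authorship ......1..2..3
After op 3 (insert('j')): buffer="uuwsxohjhohjhnhjj" (len 17), cursors c1@8 c2@12 c3@17 c4@17, authorship ......11..22..334
After op 4 (move_left): buffer="uuwsxohjhohjhnhjj" (len 17), cursors c1@7 c2@11 c3@16 c4@16, authorship ......11..22..334
After op 5 (insert('l')): buffer="uuwsxohljhohljhnhjllj" (len 21), cursors c1@8 c2@13 c3@20 c4@20, authorship ......111..222..33344
After op 6 (delete): buffer="uuwsxohjhohjhnhjj" (len 17), cursors c1@7 c2@11 c3@16 c4@16, authorship ......11..22..334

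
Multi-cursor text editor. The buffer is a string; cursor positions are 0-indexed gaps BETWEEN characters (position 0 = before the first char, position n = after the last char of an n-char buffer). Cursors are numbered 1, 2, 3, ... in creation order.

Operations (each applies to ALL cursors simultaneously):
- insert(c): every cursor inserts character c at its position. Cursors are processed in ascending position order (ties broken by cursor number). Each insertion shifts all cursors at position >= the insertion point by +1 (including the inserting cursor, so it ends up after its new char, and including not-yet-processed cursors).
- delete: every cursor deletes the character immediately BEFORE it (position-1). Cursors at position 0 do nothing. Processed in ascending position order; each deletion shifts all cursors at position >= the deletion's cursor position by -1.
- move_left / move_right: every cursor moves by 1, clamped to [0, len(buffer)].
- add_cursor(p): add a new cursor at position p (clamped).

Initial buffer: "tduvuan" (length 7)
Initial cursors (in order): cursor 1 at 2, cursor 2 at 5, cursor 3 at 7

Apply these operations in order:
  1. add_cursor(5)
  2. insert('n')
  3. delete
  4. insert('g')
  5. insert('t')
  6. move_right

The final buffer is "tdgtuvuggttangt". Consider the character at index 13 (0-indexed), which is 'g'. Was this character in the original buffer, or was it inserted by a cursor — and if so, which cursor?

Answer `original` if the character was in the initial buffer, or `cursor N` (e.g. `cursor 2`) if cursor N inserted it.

After op 1 (add_cursor(5)): buffer="tduvuan" (len 7), cursors c1@2 c2@5 c4@5 c3@7, authorship .......
After op 2 (insert('n')): buffer="tdnuvunnann" (len 11), cursors c1@3 c2@8 c4@8 c3@11, authorship ..1...24..3
After op 3 (delete): buffer="tduvuan" (len 7), cursors c1@2 c2@5 c4@5 c3@7, authorship .......
After op 4 (insert('g')): buffer="tdguvuggang" (len 11), cursors c1@3 c2@8 c4@8 c3@11, authorship ..1...24..3
After op 5 (insert('t')): buffer="tdgtuvuggttangt" (len 15), cursors c1@4 c2@11 c4@11 c3@15, authorship ..11...2424..33
After op 6 (move_right): buffer="tdgtuvuggttangt" (len 15), cursors c1@5 c2@12 c4@12 c3@15, authorship ..11...2424..33
Authorship (.=original, N=cursor N): . . 1 1 . . . 2 4 2 4 . . 3 3
Index 13: author = 3

Answer: cursor 3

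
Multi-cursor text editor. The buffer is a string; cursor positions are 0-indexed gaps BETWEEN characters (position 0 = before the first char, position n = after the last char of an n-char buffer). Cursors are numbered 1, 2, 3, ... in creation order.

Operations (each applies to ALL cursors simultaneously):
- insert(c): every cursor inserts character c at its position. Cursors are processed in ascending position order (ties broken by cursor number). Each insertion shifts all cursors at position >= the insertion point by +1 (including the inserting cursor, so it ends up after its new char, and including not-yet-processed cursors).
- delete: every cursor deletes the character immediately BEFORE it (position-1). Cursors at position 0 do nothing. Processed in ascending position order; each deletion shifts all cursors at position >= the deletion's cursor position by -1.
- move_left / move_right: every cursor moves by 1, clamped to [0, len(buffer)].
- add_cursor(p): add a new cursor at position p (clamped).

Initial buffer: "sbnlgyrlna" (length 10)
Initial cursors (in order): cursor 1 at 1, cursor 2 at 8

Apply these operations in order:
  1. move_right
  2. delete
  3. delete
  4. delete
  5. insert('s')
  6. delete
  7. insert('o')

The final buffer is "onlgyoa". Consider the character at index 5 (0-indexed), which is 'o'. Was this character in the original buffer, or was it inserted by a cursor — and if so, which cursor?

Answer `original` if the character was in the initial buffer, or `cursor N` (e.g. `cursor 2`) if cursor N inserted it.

Answer: cursor 2

Derivation:
After op 1 (move_right): buffer="sbnlgyrlna" (len 10), cursors c1@2 c2@9, authorship ..........
After op 2 (delete): buffer="snlgyrla" (len 8), cursors c1@1 c2@7, authorship ........
After op 3 (delete): buffer="nlgyra" (len 6), cursors c1@0 c2@5, authorship ......
After op 4 (delete): buffer="nlgya" (len 5), cursors c1@0 c2@4, authorship .....
After op 5 (insert('s')): buffer="snlgysa" (len 7), cursors c1@1 c2@6, authorship 1....2.
After op 6 (delete): buffer="nlgya" (len 5), cursors c1@0 c2@4, authorship .....
After op 7 (insert('o')): buffer="onlgyoa" (len 7), cursors c1@1 c2@6, authorship 1....2.
Authorship (.=original, N=cursor N): 1 . . . . 2 .
Index 5: author = 2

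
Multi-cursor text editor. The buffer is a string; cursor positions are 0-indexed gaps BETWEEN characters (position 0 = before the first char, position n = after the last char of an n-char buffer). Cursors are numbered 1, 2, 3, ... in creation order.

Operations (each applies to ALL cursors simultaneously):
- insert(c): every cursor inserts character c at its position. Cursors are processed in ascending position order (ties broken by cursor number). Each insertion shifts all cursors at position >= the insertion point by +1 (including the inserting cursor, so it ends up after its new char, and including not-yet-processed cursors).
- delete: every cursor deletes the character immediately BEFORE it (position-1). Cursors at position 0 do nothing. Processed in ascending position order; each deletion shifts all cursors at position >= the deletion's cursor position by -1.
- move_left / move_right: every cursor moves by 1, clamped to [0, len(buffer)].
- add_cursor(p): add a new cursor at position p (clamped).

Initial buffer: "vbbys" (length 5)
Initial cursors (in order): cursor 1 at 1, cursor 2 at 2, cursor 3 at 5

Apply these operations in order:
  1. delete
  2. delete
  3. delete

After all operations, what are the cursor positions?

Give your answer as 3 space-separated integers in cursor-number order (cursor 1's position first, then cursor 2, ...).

After op 1 (delete): buffer="by" (len 2), cursors c1@0 c2@0 c3@2, authorship ..
After op 2 (delete): buffer="b" (len 1), cursors c1@0 c2@0 c3@1, authorship .
After op 3 (delete): buffer="" (len 0), cursors c1@0 c2@0 c3@0, authorship 

Answer: 0 0 0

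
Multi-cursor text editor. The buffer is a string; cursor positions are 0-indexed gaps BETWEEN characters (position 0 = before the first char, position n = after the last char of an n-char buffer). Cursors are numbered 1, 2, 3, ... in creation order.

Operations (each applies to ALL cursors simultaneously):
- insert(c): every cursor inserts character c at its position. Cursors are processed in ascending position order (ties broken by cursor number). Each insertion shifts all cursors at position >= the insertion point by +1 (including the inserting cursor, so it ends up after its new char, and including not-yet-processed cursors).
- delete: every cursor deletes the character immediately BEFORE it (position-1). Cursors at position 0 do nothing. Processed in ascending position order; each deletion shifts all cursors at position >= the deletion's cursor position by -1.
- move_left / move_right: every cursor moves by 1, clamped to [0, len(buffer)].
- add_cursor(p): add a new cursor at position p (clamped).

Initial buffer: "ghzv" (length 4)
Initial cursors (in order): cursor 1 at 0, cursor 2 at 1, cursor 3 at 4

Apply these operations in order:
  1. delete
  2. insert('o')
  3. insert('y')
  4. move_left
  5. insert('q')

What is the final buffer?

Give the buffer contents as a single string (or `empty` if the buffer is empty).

Answer: ooyqqyhzoqy

Derivation:
After op 1 (delete): buffer="hz" (len 2), cursors c1@0 c2@0 c3@2, authorship ..
After op 2 (insert('o')): buffer="oohzo" (len 5), cursors c1@2 c2@2 c3@5, authorship 12..3
After op 3 (insert('y')): buffer="ooyyhzoy" (len 8), cursors c1@4 c2@4 c3@8, authorship 1212..33
After op 4 (move_left): buffer="ooyyhzoy" (len 8), cursors c1@3 c2@3 c3@7, authorship 1212..33
After op 5 (insert('q')): buffer="ooyqqyhzoqy" (len 11), cursors c1@5 c2@5 c3@10, authorship 121122..333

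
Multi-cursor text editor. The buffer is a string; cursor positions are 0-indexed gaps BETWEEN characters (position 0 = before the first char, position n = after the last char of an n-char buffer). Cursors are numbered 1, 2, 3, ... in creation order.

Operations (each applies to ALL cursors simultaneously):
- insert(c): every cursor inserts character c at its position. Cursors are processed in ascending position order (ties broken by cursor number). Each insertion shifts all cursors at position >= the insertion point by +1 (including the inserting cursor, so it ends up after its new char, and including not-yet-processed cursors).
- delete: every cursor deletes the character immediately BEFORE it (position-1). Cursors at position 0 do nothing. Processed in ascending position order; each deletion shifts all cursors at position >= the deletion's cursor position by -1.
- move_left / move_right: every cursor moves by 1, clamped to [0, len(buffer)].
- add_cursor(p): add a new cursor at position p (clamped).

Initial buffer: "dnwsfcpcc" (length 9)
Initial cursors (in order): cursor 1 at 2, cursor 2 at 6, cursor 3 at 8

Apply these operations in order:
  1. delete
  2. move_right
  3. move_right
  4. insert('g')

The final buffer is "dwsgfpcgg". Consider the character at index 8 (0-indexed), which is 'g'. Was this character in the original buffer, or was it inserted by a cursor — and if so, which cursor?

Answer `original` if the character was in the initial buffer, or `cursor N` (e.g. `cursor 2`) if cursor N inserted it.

Answer: cursor 3

Derivation:
After op 1 (delete): buffer="dwsfpc" (len 6), cursors c1@1 c2@4 c3@5, authorship ......
After op 2 (move_right): buffer="dwsfpc" (len 6), cursors c1@2 c2@5 c3@6, authorship ......
After op 3 (move_right): buffer="dwsfpc" (len 6), cursors c1@3 c2@6 c3@6, authorship ......
After op 4 (insert('g')): buffer="dwsgfpcgg" (len 9), cursors c1@4 c2@9 c3@9, authorship ...1...23
Authorship (.=original, N=cursor N): . . . 1 . . . 2 3
Index 8: author = 3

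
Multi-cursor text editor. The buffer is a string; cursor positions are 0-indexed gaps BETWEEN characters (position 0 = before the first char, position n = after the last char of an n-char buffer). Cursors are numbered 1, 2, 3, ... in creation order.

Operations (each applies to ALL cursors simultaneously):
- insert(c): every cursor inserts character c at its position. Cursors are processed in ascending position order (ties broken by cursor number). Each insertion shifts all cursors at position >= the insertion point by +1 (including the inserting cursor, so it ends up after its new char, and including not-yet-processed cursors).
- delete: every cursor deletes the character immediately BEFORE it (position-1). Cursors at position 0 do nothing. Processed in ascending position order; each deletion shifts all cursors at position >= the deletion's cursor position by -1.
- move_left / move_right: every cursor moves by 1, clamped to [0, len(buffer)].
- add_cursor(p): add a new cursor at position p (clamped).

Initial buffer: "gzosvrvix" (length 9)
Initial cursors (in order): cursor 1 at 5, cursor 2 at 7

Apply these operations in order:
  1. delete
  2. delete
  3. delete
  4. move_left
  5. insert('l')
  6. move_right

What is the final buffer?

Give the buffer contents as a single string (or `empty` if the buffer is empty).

After op 1 (delete): buffer="gzosrix" (len 7), cursors c1@4 c2@5, authorship .......
After op 2 (delete): buffer="gzoix" (len 5), cursors c1@3 c2@3, authorship .....
After op 3 (delete): buffer="gix" (len 3), cursors c1@1 c2@1, authorship ...
After op 4 (move_left): buffer="gix" (len 3), cursors c1@0 c2@0, authorship ...
After op 5 (insert('l')): buffer="llgix" (len 5), cursors c1@2 c2@2, authorship 12...
After op 6 (move_right): buffer="llgix" (len 5), cursors c1@3 c2@3, authorship 12...

Answer: llgix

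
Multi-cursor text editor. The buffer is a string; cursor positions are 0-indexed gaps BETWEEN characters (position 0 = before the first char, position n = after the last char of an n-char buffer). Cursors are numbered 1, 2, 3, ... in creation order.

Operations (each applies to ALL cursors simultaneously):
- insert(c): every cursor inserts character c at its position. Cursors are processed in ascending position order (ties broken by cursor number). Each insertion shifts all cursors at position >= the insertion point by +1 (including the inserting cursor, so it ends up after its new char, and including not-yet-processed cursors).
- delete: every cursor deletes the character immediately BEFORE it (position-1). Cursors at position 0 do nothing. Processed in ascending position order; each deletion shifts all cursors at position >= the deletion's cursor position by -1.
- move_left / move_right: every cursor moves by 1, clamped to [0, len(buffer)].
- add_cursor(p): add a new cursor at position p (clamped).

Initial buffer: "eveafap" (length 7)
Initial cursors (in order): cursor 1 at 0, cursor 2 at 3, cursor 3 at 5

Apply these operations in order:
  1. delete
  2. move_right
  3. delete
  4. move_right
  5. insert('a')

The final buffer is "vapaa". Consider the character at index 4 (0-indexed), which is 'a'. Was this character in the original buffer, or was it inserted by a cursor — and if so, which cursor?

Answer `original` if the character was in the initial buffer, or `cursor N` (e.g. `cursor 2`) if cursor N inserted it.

After op 1 (delete): buffer="evaap" (len 5), cursors c1@0 c2@2 c3@3, authorship .....
After op 2 (move_right): buffer="evaap" (len 5), cursors c1@1 c2@3 c3@4, authorship .....
After op 3 (delete): buffer="vp" (len 2), cursors c1@0 c2@1 c3@1, authorship ..
After op 4 (move_right): buffer="vp" (len 2), cursors c1@1 c2@2 c3@2, authorship ..
After op 5 (insert('a')): buffer="vapaa" (len 5), cursors c1@2 c2@5 c3@5, authorship .1.23
Authorship (.=original, N=cursor N): . 1 . 2 3
Index 4: author = 3

Answer: cursor 3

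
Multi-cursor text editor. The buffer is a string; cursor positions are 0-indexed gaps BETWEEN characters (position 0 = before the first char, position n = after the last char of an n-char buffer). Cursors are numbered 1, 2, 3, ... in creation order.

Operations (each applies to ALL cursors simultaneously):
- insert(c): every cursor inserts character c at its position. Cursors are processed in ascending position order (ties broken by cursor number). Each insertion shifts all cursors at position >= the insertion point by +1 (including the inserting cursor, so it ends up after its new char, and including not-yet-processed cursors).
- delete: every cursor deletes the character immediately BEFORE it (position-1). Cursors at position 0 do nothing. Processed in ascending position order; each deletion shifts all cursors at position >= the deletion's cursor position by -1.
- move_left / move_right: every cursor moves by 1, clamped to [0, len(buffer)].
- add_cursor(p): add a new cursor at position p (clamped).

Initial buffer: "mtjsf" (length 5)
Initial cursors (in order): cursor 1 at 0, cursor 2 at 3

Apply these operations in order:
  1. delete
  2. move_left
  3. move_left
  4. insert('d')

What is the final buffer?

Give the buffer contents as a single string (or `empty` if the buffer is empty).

Answer: ddmtsf

Derivation:
After op 1 (delete): buffer="mtsf" (len 4), cursors c1@0 c2@2, authorship ....
After op 2 (move_left): buffer="mtsf" (len 4), cursors c1@0 c2@1, authorship ....
After op 3 (move_left): buffer="mtsf" (len 4), cursors c1@0 c2@0, authorship ....
After op 4 (insert('d')): buffer="ddmtsf" (len 6), cursors c1@2 c2@2, authorship 12....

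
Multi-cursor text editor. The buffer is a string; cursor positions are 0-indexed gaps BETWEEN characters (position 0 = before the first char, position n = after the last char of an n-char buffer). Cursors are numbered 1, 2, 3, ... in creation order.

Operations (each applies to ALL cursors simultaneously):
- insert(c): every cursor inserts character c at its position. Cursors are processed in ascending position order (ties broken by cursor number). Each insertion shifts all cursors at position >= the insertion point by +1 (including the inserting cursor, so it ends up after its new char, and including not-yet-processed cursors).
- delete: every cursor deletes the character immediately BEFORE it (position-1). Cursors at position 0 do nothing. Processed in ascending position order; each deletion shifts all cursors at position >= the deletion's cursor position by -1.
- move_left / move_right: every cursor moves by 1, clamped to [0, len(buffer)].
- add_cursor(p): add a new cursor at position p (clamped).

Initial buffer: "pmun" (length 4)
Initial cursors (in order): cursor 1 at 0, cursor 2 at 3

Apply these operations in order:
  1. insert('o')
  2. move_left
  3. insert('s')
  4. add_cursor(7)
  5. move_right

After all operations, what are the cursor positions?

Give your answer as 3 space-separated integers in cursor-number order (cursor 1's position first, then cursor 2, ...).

Answer: 2 7 8

Derivation:
After op 1 (insert('o')): buffer="opmuon" (len 6), cursors c1@1 c2@5, authorship 1...2.
After op 2 (move_left): buffer="opmuon" (len 6), cursors c1@0 c2@4, authorship 1...2.
After op 3 (insert('s')): buffer="sopmuson" (len 8), cursors c1@1 c2@6, authorship 11...22.
After op 4 (add_cursor(7)): buffer="sopmuson" (len 8), cursors c1@1 c2@6 c3@7, authorship 11...22.
After op 5 (move_right): buffer="sopmuson" (len 8), cursors c1@2 c2@7 c3@8, authorship 11...22.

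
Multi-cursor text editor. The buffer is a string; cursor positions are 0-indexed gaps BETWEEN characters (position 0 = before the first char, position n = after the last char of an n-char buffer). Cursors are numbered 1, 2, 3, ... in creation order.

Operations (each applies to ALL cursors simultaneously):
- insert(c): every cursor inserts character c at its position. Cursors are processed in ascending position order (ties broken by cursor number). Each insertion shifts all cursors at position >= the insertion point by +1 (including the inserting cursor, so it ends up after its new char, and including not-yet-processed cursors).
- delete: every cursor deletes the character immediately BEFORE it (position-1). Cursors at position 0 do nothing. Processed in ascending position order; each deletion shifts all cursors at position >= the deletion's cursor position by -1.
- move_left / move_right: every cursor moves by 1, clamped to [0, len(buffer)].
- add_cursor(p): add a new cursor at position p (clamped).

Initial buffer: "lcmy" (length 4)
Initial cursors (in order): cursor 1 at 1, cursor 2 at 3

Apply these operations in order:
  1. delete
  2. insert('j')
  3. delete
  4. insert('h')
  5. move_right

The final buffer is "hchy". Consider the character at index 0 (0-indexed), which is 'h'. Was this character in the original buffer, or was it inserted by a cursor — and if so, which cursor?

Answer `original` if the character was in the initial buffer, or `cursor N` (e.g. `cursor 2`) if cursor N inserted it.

After op 1 (delete): buffer="cy" (len 2), cursors c1@0 c2@1, authorship ..
After op 2 (insert('j')): buffer="jcjy" (len 4), cursors c1@1 c2@3, authorship 1.2.
After op 3 (delete): buffer="cy" (len 2), cursors c1@0 c2@1, authorship ..
After op 4 (insert('h')): buffer="hchy" (len 4), cursors c1@1 c2@3, authorship 1.2.
After op 5 (move_right): buffer="hchy" (len 4), cursors c1@2 c2@4, authorship 1.2.
Authorship (.=original, N=cursor N): 1 . 2 .
Index 0: author = 1

Answer: cursor 1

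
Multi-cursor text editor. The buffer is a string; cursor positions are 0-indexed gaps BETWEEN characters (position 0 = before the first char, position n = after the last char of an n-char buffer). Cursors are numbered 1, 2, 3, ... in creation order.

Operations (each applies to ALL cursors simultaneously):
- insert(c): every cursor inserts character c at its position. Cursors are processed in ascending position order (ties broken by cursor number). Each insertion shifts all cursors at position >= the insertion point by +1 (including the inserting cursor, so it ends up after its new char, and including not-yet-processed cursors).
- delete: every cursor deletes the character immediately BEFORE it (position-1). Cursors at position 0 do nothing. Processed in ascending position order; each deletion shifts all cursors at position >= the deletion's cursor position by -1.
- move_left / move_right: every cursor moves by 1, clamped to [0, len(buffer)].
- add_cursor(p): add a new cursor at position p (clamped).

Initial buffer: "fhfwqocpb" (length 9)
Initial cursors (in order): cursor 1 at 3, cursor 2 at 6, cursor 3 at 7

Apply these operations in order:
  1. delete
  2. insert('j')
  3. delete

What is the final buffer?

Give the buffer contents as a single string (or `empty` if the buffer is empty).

After op 1 (delete): buffer="fhwqpb" (len 6), cursors c1@2 c2@4 c3@4, authorship ......
After op 2 (insert('j')): buffer="fhjwqjjpb" (len 9), cursors c1@3 c2@7 c3@7, authorship ..1..23..
After op 3 (delete): buffer="fhwqpb" (len 6), cursors c1@2 c2@4 c3@4, authorship ......

Answer: fhwqpb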